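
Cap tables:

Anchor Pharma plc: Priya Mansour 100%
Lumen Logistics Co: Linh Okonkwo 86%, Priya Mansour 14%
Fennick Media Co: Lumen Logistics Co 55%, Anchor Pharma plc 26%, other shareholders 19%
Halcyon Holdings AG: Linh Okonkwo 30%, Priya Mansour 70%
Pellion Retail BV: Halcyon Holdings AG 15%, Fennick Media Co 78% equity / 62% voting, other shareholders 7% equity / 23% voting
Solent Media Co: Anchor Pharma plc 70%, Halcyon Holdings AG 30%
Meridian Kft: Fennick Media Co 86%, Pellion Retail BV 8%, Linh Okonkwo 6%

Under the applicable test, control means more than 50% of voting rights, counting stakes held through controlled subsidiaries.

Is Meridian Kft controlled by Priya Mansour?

Priya holds 100% of Anchor, so Priya controls Anchor.
Priya holds 70% of Halcyon, so Priya controls Halcyon.
Anchor and Halcyon together hold 70% + 30% = 100% of Solent, so Priya controls Solent.
Neither Priya nor any entity Priya controls holds any voting interest in Meridian.
So Priya does not control Meridian.

No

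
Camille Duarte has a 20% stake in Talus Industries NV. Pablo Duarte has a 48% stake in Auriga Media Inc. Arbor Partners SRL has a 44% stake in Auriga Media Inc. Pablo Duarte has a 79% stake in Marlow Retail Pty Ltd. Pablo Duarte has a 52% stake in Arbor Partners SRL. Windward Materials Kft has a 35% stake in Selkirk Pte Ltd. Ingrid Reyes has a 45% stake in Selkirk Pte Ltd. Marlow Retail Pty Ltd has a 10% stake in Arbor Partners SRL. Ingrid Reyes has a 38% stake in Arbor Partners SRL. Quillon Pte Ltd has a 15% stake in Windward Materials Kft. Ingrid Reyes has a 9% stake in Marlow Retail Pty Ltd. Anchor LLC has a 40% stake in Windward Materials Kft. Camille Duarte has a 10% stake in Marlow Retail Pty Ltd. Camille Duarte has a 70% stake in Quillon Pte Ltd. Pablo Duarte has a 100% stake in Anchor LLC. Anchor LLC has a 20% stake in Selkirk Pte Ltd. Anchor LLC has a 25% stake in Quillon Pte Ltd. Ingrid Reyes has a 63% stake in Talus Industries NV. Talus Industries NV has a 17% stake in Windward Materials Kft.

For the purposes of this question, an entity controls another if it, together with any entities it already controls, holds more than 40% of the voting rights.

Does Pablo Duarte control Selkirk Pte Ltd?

Pablo holds 100% of Anchor, so Pablo controls Anchor.
Pablo holds 79% of Marlow, so Pablo controls Marlow.
Pablo and Marlow together hold 52% + 10% = 62% of Arbor, so Pablo controls Arbor.
Pablo and Arbor together hold 48% + 44% = 92% of Auriga, so Pablo controls Auriga.
In Selkirk, Pablo's side holds only 20%, not > 40%.
So Pablo does not control Selkirk.

No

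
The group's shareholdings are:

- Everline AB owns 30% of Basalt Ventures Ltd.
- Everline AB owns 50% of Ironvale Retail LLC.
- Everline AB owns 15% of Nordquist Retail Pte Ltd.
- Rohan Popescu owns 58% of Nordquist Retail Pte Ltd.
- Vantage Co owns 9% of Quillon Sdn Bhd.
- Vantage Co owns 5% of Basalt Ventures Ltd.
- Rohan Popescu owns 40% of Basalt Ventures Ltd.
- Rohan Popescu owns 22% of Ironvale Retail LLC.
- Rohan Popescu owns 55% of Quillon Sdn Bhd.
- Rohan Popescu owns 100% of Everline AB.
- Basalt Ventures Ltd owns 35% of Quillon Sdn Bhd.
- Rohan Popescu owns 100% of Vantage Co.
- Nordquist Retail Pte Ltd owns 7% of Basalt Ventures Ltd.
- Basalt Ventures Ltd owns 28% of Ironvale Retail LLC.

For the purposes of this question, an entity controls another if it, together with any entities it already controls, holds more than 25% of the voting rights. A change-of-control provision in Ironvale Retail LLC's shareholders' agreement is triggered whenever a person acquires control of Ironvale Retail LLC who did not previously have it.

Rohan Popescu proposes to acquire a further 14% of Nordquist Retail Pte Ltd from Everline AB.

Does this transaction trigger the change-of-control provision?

No

The purchase adds only to Rohan's holdings (Everline's stake shrinks), so Rohan is the only person who could newly come to control Ironvale.
Rohan holds 100% of Everline, so Rohan controls Everline.
Rohan holds 100% of Vantage, so Rohan controls Vantage.
Everline and Rohan together hold 15% + 58% = 73% of Nordquist, so Rohan controls Nordquist.
Rohan and Everline and Vantage and Nordquist together hold 40% + 30% + 5% + 7% = 82% of Basalt, so Rohan controls Basalt.
Rohan and Everline and Basalt together hold 22% + 50% + 28% = 100% of Ironvale, so Rohan controls Ironvale.
So Rohan already controls Ironvale before the transaction.
After the purchase, Rohan's direct stake in Nordquist rises to 58% + 14% = 72%, and Everline's stake falls to 1%.
Rohan controlled Ironvale already, so this is not a new person acquiring control; every other person's position is unchanged or reduced.
No new person acquires control, so the clause is not triggered.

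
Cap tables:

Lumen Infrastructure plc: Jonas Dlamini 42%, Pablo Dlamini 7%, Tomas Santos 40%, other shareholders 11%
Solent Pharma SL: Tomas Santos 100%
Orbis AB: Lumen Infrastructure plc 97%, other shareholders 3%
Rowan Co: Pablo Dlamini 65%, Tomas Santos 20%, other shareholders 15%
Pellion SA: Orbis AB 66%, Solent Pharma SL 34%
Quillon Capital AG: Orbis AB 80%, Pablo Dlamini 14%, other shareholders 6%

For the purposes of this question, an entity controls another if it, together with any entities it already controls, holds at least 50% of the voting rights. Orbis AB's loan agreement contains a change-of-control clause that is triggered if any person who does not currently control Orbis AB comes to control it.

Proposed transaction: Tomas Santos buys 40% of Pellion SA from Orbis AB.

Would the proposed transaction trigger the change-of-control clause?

The purchase adds only to Tomas's holdings (Orbis's stake shrinks), so Tomas is the only person who could newly come to control Orbis.
Tomas holds 100% of Solent, so Tomas controls Solent.
Neither Tomas nor any entity Tomas controls holds any voting interest in Orbis.
So before the transaction, Tomas does not control Orbis.
After the purchase, Tomas holds 40% of Pellion directly, and Orbis's stake falls to 26%.
Solent and Tomas together hold 34% + 40% = 74% of Pellion, so Tomas controls Pellion.
After the transaction, neither Tomas nor any entity Tomas controls holds a voting interest in Orbis, so Tomas still does not control it.
No new person acquires control, so the clause is not triggered.

No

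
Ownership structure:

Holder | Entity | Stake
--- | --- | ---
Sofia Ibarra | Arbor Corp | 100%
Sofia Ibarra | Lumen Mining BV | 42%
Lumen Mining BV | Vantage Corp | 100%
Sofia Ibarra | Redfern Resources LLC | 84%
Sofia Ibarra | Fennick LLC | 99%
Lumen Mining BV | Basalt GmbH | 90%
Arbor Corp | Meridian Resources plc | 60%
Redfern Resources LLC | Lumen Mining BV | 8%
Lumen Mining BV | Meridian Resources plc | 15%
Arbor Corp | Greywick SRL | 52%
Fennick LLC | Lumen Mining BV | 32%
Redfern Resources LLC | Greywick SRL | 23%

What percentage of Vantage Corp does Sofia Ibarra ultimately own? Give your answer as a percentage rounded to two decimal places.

80.40%

Sofia reaches Vantage along 3 paths.
Via Lumen: 42% × 100% = 42%.
Via Fennick → Lumen: 99% × 32% × 100% = 31.68%.
Via Redfern → Lumen: 84% × 8% × 100% = 6.72%.
Total: 42% + 31.68% + 6.72% = 80.4%.
Rounded: 80.40%.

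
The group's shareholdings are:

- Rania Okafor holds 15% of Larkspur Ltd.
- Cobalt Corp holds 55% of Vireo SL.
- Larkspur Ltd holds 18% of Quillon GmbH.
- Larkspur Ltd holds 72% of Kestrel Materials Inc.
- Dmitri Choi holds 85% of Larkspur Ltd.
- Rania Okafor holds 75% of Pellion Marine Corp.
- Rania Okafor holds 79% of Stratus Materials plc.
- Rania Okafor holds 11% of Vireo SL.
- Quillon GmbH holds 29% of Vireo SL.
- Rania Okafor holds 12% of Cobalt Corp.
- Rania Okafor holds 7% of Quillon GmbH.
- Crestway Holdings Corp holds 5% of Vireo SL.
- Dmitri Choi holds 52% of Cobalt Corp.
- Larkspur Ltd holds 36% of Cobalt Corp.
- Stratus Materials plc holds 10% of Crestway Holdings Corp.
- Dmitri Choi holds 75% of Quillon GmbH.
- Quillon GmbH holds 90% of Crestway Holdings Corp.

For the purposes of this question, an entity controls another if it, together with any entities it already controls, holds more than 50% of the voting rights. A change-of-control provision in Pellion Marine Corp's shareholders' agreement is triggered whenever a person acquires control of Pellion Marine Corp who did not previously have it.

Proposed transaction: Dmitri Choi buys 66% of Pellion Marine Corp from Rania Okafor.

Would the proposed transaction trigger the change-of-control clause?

Yes

The purchase adds only to Dmitri's holdings (Rania's stake shrinks), so Dmitri is the only person who could newly come to control Pellion.
Dmitri holds 85% of Larkspur, so Dmitri controls Larkspur.
Larkspur and Dmitri together hold 36% + 52% = 88% of Cobalt, so Dmitri controls Cobalt.
Larkspur and Dmitri together hold 18% + 75% = 93% of Quillon, so Dmitri controls Quillon.
Quillon holds 90% of Crestway, so Dmitri controls Crestway.
Larkspur holds 72% of Kestrel, so Dmitri controls Kestrel.
Quillon and Cobalt and Crestway together hold 29% + 55% + 5% = 89% of Vireo, so Dmitri controls Vireo.
Neither Dmitri nor any entity Dmitri controls holds any voting interest in Pellion.
So before the transaction, Dmitri does not control Pellion.
After the purchase, Dmitri holds 66% of Pellion directly, and Rania's stake falls to 9%.
Dmitri holds 66% of Pellion, so Dmitri controls Pellion.
Dmitri did not control Pellion before and does after, so the clause is triggered.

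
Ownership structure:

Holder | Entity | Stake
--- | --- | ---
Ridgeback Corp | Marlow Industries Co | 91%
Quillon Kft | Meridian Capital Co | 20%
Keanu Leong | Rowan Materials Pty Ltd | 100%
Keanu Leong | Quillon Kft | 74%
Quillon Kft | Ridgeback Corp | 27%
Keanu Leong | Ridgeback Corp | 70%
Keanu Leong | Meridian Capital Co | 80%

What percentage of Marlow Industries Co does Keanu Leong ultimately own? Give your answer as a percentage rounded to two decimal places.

Keanu reaches Marlow along 2 paths.
Via Ridgeback: 70% × 91% = 63.7%.
Via Quillon → Ridgeback: 74% × 27% × 91% = 18.1818%.
Total: 63.7% + 18.1818% = 81.8818%.
Rounded: 81.88%.

81.88%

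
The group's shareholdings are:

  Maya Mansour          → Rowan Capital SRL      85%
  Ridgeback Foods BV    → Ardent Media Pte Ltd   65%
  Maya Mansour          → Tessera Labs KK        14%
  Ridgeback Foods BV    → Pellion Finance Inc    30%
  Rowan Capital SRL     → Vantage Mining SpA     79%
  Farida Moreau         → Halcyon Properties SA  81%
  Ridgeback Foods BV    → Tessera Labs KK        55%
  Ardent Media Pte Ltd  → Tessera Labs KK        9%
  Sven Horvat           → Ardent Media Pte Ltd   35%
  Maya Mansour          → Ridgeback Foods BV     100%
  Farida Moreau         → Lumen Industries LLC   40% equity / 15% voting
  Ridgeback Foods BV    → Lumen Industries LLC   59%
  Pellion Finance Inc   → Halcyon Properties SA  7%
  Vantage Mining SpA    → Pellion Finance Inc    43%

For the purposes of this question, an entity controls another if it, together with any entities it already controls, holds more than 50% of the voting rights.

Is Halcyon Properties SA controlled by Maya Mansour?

No

Maya holds 85% of Rowan, so Maya controls Rowan.
Maya holds 100% of Ridgeback, so Maya controls Ridgeback.
Rowan holds 79% of Vantage, so Maya controls Vantage.
Ridgeback holds 65% of Ardent, so Maya controls Ardent.
Ridgeback holds 59% of Lumen, so Maya controls Lumen.
Ridgeback and Vantage together hold 30% + 43% = 73% of Pellion, so Maya controls Pellion.
Ridgeback and Ardent and Maya together hold 55% + 9% + 14% = 78% of Tessera, so Maya controls Tessera.
In Halcyon, Maya's side holds only 7%, not > 50%.
So Maya does not control Halcyon.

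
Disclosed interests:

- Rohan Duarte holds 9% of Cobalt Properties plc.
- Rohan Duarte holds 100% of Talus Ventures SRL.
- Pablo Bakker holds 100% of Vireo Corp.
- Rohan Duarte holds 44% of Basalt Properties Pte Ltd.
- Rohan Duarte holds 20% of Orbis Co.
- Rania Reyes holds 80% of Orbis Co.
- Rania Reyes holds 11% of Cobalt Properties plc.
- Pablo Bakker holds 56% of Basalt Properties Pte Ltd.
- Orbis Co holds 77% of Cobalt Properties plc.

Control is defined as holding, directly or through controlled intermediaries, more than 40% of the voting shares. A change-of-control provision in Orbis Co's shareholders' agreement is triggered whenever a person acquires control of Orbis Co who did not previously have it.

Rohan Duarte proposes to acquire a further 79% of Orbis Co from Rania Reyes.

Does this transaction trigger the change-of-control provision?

Yes

The purchase adds only to Rohan's holdings (Rania's stake shrinks), so Rohan is the only person who could newly come to control Orbis.
Rohan holds 100% of Talus, so Rohan controls Talus.
Rohan holds 44% of Basalt, so Rohan controls Basalt.
In Orbis, Rohan's side holds only 20%, not > 40%.
So before the transaction, Rohan does not control Orbis.
After the purchase, Rohan's direct stake in Orbis rises to 20% + 79% = 99%, and Rania's stake falls to 1%.
Rohan holds 99% of Orbis, so Rohan controls Orbis.
Rohan did not control Orbis before and does after, so the clause is triggered.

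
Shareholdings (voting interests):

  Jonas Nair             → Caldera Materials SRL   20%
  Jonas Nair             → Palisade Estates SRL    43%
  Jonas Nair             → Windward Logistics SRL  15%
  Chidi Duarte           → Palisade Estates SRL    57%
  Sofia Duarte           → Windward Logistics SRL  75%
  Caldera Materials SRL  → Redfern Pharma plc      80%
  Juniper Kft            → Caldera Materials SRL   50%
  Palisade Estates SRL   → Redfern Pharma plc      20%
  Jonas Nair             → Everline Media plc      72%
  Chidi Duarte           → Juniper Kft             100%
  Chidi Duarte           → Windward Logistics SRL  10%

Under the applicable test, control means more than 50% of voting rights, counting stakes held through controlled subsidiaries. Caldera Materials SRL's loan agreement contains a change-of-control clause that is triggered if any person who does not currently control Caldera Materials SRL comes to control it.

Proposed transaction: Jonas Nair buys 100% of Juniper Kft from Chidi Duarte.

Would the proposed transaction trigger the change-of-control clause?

The purchase adds only to Jonas's holdings (Chidi's stake shrinks), so Jonas is the only person who could newly come to control Caldera.
Jonas holds 72% of Everline, so Jonas controls Everline.
In Caldera, Jonas's side holds only 20%, not > 50%.
So before the transaction, Jonas does not control Caldera.
After the purchase, Jonas holds 100% of Juniper directly, and Chidi's stake falls to 0%.
Jonas holds 100% of Juniper, so Jonas controls Juniper.
Juniper and Jonas together hold 50% + 20% = 70% of Caldera, so Jonas controls Caldera.
Jonas did not control Caldera before and does after, so the clause is triggered.

Yes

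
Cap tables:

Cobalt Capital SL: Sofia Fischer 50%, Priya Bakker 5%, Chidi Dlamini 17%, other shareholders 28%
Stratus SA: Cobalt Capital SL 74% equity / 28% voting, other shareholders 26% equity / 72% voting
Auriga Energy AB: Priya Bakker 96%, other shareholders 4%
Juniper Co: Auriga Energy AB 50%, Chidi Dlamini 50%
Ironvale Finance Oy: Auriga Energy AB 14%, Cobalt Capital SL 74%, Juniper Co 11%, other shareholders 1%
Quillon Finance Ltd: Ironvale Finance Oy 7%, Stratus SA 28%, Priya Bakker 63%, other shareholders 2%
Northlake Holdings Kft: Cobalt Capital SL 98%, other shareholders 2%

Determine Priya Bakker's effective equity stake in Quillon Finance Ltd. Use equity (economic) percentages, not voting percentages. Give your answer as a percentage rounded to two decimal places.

Priya reaches Quillon along 5 paths.
Via Auriga → Ironvale: 96% × 14% × 7% = 0.9408%.
Via Cobalt → Ironvale: 5% × 74% × 7% = 0.259%.
Via Auriga → Juniper → Ironvale: 96% × 50% × 11% × 7% = 0.3696%.
Via Cobalt → Stratus: 5% × 74% × 28% = 1.036%.
Direct stake: 63% = 63%.
Total: 0.9408% + 0.259% + 0.3696% + 1.036% + 63% = 65.6054%.
Rounded: 65.61%.

65.61%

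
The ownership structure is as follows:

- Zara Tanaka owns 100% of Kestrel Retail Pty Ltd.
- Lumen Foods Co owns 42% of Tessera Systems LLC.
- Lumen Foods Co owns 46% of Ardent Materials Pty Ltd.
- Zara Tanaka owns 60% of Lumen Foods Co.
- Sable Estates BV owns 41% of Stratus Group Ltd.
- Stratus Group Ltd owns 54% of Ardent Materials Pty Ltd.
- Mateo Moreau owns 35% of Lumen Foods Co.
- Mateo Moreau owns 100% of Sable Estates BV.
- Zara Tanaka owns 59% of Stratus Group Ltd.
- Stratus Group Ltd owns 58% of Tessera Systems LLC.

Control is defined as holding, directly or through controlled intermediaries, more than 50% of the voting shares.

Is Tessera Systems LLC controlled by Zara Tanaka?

Zara holds 60% of Lumen, so Zara controls Lumen.
Zara holds 59% of Stratus, so Zara controls Stratus.
Lumen and Stratus together hold 42% + 58% = 100% of Tessera, so Zara controls Tessera.

Yes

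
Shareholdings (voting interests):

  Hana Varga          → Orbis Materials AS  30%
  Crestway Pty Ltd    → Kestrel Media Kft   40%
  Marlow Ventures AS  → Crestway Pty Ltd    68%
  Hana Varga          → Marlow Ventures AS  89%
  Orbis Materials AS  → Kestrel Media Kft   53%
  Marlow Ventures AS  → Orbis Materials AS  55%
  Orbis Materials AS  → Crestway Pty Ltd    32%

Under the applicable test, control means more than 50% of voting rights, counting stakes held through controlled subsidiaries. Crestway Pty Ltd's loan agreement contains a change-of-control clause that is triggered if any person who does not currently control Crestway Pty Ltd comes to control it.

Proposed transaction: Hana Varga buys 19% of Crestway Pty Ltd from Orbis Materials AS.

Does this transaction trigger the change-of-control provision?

No

The purchase adds only to Hana's holdings (Orbis's stake shrinks), so Hana is the only person who could newly come to control Crestway.
Hana holds 89% of Marlow, so Hana controls Marlow.
Hana and Marlow together hold 30% + 55% = 85% of Orbis, so Hana controls Orbis.
Orbis and Marlow together hold 32% + 68% = 100% of Crestway, so Hana controls Crestway.
So Hana already controls Crestway before the transaction.
After the purchase, Hana holds 19% of Crestway directly, and Orbis's stake falls to 13%.
Hana controlled Crestway already, so this is not a new person acquiring control; every other person's position is unchanged or reduced.
No new person acquires control, so the clause is not triggered.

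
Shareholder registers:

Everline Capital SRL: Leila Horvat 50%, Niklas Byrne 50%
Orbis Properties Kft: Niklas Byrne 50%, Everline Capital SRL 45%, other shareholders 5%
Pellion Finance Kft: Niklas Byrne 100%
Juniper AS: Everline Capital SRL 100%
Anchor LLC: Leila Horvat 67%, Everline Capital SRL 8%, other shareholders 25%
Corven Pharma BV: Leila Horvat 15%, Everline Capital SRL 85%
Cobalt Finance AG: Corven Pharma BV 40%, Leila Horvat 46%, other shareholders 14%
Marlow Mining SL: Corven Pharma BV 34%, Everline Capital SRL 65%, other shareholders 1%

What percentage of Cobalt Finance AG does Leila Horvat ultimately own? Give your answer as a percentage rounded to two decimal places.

Leila reaches Cobalt along 3 paths.
Via Corven: 15% × 40% = 6%.
Via Everline → Corven: 50% × 85% × 40% = 17%.
Direct stake: 46% = 46%.
Total: 6% + 17% + 46% = 69%.
Rounded: 69.00%.

69.00%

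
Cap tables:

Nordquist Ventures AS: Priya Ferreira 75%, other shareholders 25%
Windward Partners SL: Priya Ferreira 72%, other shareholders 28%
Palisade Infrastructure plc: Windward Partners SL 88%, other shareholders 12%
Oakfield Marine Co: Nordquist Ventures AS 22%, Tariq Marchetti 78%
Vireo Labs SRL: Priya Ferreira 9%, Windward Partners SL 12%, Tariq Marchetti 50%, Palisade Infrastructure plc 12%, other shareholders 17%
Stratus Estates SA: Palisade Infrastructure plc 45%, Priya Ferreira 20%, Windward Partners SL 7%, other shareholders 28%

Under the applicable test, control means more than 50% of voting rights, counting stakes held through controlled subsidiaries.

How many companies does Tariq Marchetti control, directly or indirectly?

Tariq holds 78% of Oakfield, so Tariq controls Oakfield.
No other company's threshold is met.
Tariq controls 1 company.

1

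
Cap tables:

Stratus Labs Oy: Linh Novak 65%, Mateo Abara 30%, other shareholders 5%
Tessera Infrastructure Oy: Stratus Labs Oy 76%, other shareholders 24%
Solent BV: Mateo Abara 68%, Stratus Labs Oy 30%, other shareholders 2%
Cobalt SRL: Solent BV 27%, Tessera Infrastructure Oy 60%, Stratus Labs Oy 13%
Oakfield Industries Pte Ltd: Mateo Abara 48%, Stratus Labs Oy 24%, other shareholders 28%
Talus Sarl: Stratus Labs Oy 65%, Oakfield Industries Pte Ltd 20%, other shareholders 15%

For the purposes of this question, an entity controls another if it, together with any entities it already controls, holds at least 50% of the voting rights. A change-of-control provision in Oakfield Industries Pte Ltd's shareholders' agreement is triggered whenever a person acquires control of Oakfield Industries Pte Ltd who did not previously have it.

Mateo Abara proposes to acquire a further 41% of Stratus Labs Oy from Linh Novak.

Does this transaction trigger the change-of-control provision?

Yes

The purchase adds only to Mateo's holdings (Linh's stake shrinks), so Mateo is the only person who could newly come to control Oakfield.
Mateo holds 68% of Solent, so Mateo controls Solent.
In Oakfield, Mateo's side holds only 48%, not ≥ 50%.
So before the transaction, Mateo does not control Oakfield.
After the purchase, Mateo's direct stake in Stratus rises to 30% + 41% = 71%, and Linh's stake falls to 24%.
Mateo holds 71% of Stratus, so Mateo controls Stratus.
Mateo and Stratus together hold 48% + 24% = 72% of Oakfield, so Mateo controls Oakfield.
Mateo did not control Oakfield before and does after, so the clause is triggered.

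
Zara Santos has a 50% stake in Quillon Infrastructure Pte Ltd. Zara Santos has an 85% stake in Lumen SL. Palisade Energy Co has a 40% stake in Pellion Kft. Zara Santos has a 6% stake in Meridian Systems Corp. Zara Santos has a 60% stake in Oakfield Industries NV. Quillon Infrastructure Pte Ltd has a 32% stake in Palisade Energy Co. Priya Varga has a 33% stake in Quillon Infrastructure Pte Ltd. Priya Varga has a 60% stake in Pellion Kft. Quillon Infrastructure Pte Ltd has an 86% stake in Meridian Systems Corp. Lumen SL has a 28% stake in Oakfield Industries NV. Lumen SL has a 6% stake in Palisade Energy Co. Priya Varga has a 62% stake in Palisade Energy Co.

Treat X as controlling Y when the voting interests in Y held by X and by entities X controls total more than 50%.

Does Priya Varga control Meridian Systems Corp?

No

Priya holds 62% of Palisade, so Priya controls Palisade.
Palisade and Priya together hold 40% + 60% = 100% of Pellion, so Priya controls Pellion.
Neither Priya nor any entity Priya controls holds any voting interest in Meridian.
So Priya does not control Meridian.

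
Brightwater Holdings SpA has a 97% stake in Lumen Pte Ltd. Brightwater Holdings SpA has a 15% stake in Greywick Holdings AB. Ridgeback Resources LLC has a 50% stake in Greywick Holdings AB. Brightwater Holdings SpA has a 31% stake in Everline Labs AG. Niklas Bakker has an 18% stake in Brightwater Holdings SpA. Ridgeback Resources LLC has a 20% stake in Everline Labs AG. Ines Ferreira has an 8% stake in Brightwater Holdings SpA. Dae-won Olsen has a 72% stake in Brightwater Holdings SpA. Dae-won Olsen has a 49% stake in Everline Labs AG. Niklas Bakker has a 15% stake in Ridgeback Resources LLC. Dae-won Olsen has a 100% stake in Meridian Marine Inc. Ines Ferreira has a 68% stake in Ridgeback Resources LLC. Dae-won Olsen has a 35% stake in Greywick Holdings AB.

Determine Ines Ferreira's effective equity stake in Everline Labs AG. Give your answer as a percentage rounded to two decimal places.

Ines reaches Everline along 2 paths.
Via Ridgeback: 68% × 20% = 13.6%.
Via Brightwater: 8% × 31% = 2.48%.
Total: 13.6% + 2.48% = 16.08%.

16.08%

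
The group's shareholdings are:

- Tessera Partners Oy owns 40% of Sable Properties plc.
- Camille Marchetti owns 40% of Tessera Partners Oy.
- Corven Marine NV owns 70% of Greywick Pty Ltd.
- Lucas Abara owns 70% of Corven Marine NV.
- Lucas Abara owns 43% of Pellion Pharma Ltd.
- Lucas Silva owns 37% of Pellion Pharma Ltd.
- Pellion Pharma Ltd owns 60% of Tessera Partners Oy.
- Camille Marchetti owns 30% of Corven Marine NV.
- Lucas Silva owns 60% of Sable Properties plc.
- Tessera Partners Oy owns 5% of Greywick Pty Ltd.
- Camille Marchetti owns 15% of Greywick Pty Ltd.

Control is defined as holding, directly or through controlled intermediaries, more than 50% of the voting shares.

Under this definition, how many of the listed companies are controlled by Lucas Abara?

Lucas Abara holds 70% of Corven, so Lucas Abara controls Corven.
Corven holds 70% of Greywick, so Lucas Abara controls Greywick.
No other company's threshold is met.
Lucas Abara controls 2 companies.

2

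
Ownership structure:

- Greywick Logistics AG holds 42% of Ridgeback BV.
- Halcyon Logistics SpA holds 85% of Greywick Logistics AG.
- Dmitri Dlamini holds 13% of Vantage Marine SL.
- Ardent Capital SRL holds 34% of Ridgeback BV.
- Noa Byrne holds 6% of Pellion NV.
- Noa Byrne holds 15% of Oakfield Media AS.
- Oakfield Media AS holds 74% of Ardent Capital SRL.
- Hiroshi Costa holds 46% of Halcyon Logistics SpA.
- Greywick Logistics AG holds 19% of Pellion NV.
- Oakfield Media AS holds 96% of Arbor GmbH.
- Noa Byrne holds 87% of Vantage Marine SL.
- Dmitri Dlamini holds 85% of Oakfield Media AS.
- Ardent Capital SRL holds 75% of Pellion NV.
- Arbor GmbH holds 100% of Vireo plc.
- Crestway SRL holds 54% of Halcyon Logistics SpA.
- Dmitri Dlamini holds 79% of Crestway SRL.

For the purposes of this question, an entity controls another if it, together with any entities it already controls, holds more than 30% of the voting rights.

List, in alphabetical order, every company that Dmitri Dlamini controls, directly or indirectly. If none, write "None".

Dmitri holds 79% of Crestway, so Dmitri controls Crestway.
Dmitri holds 85% of Oakfield, so Dmitri controls Oakfield.
Crestway holds 54% of Halcyon, so Dmitri controls Halcyon.
Oakfield holds 96% of Arbor, so Dmitri controls Arbor.
Oakfield holds 74% of Ardent, so Dmitri controls Ardent.
Halcyon holds 85% of Greywick, so Dmitri controls Greywick.
Arbor holds 100% of Vireo, so Dmitri controls Vireo.
Greywick and Ardent together hold 19% + 75% = 94% of Pellion, so Dmitri controls Pellion.
Ardent and Greywick together hold 34% + 42% = 76% of Ridgeback, so Dmitri controls Ridgeback.
No other company's threshold is met.

Arbor GmbH, Ardent Capital SRL, Crestway SRL, Greywick Logistics AG, Halcyon Logistics SpA, Oakfield Media AS, Pellion NV, Ridgeback BV, Vireo plc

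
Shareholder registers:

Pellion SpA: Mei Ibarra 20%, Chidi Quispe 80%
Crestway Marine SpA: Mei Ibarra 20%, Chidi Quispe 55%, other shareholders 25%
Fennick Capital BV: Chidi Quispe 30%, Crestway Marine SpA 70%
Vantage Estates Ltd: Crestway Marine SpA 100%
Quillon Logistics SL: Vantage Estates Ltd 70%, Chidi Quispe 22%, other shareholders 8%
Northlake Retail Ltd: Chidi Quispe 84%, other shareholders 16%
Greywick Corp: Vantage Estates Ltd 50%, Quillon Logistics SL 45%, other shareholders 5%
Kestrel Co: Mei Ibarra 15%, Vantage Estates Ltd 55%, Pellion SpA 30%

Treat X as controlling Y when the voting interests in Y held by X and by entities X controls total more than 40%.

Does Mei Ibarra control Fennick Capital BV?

No

Mei's largest direct stake is 20% in Pellion, which does not meet the threshold, so Mei controls no company.
Neither Mei nor any entity Mei controls holds any voting interest in Fennick.
So Mei does not control Fennick.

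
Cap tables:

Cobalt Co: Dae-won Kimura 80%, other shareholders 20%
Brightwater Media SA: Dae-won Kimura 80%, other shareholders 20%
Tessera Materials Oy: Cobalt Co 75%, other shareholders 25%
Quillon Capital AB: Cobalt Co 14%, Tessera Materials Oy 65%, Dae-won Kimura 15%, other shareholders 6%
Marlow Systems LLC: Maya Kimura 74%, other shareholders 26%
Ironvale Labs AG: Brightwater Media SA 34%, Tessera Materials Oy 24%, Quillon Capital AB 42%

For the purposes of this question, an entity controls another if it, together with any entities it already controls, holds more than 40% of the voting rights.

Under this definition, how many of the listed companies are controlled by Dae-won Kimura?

5

Dae-won holds 80% of Cobalt, so Dae-won controls Cobalt.
Dae-won holds 80% of Brightwater, so Dae-won controls Brightwater.
Cobalt holds 75% of Tessera, so Dae-won controls Tessera.
Cobalt and Tessera and Dae-won together hold 14% + 65% + 15% = 94% of Quillon, so Dae-won controls Quillon.
Brightwater and Tessera and Quillon together hold 34% + 24% + 42% = 100% of Ironvale, so Dae-won controls Ironvale.
No other company's threshold is met.
Dae-won controls 5 companies.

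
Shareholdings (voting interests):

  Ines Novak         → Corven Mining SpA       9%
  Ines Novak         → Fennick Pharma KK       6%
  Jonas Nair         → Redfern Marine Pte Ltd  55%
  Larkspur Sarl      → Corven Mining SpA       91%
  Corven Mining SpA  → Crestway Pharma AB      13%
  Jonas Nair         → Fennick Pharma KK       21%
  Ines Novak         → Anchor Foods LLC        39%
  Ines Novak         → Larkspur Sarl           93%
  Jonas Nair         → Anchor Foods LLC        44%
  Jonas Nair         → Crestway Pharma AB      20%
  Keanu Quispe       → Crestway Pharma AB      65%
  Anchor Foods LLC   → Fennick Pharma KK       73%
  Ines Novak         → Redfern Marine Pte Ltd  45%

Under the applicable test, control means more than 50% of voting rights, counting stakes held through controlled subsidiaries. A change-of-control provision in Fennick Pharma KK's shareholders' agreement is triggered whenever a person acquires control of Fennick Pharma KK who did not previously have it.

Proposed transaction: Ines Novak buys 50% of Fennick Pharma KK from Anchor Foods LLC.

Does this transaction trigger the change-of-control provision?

The purchase adds only to Ines's holdings (Anchor's stake shrinks), so Ines is the only person who could newly come to control Fennick.
Ines holds 93% of Larkspur, so Ines controls Larkspur.
Larkspur and Ines together hold 91% + 9% = 100% of Corven, so Ines controls Corven.
In Fennick, Ines's side holds only 6%, not > 50%.
So before the transaction, Ines does not control Fennick.
After the purchase, Ines's direct stake in Fennick rises to 6% + 50% = 56%, and Anchor's stake falls to 23%.
Ines holds 56% of Fennick, so Ines controls Fennick.
Ines did not control Fennick before and does after, so the clause is triggered.

Yes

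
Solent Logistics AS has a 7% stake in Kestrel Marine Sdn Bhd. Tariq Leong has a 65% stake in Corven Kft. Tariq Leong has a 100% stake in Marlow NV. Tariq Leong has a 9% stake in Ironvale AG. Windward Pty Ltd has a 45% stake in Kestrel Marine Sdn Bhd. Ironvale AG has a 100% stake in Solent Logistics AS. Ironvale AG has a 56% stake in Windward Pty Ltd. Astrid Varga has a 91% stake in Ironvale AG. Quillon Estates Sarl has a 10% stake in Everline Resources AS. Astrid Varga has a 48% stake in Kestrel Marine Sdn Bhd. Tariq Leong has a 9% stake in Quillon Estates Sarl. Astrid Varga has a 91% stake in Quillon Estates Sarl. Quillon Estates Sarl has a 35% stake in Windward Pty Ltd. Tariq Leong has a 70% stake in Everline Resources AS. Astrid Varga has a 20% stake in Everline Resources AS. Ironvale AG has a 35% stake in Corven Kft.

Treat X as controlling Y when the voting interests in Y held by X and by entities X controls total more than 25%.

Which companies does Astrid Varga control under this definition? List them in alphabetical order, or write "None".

Corven Kft, Everline Resources AS, Ironvale AG, Kestrel Marine Sdn Bhd, Quillon Estates Sarl, Solent Logistics AS, Windward Pty Ltd

Astrid holds 91% of Quillon, so Astrid controls Quillon.
Astrid holds 91% of Ironvale, so Astrid controls Ironvale.
Astrid and Quillon together hold 20% + 10% = 30% of Everline, so Astrid controls Everline.
Quillon and Ironvale together hold 35% + 56% = 91% of Windward, so Astrid controls Windward.
Ironvale holds 100% of Solent, so Astrid controls Solent.
Ironvale holds 35% of Corven, so Astrid controls Corven.
Solent and Astrid and Windward together hold 7% + 48% + 45% = 100% of Kestrel, so Astrid controls Kestrel.
No other company's threshold is met.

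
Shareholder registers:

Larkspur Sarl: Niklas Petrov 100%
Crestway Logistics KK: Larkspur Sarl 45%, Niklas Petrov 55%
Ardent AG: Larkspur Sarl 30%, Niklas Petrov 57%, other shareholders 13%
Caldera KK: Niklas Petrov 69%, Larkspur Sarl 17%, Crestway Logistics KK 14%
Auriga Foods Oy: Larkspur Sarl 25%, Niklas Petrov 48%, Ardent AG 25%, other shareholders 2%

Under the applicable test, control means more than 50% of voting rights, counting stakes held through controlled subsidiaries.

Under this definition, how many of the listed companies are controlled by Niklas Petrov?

Niklas holds 100% of Larkspur, so Niklas controls Larkspur.
Larkspur and Niklas together hold 45% + 55% = 100% of Crestway, so Niklas controls Crestway.
Larkspur and Niklas together hold 30% + 57% = 87% of Ardent, so Niklas controls Ardent.
Niklas and Larkspur and Crestway together hold 69% + 17% + 14% = 100% of Caldera, so Niklas controls Caldera.
Larkspur and Niklas and Ardent together hold 25% + 48% + 25% = 98% of Auriga, so Niklas controls Auriga.
Niklas controls 5 companies.

5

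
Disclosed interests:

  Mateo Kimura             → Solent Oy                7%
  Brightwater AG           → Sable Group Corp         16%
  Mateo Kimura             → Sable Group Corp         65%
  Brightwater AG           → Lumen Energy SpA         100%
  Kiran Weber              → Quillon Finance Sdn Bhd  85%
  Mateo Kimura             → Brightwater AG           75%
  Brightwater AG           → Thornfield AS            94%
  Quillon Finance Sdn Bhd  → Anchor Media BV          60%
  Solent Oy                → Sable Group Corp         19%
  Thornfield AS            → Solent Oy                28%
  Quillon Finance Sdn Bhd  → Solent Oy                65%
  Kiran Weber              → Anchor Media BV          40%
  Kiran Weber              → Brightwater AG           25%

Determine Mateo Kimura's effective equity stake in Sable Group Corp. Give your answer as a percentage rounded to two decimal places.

82.08%

Mateo reaches Sable along 4 paths.
Via Brightwater: 75% × 16% = 12%.
Via Solent: 7% × 19% = 1.33%.
Via Brightwater → Thornfield → Solent: 75% × 94% × 28% × 19% = 3.7506%.
Direct stake: 65% = 65%.
Total: 12% + 1.33% + 3.7506% + 65% = 82.0806%.
Rounded: 82.08%.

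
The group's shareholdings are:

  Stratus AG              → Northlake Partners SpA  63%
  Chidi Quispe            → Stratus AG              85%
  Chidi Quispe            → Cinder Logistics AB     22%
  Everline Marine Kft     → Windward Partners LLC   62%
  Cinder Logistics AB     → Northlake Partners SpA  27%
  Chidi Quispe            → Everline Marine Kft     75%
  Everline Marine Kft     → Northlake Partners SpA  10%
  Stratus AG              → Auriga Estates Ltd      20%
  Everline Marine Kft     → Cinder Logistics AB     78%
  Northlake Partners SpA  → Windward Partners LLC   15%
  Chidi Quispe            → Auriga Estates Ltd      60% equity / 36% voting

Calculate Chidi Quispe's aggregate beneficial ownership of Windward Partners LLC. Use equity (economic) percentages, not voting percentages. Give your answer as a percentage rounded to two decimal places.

Chidi reaches Windward along 5 paths.
Via Cinder → Northlake: 22% × 27% × 15% = 0.891%.
Via Everline → Cinder → Northlake: 75% × 78% × 27% × 15% = 2.36925%.
Via Stratus → Northlake: 85% × 63% × 15% = 8.0325%.
Via Everline → Northlake: 75% × 10% × 15% = 1.125%.
Via Everline: 75% × 62% = 46.5%.
Total: 0.891% + 2.36925% + 8.0325% + 1.125% + 46.5% = 58.91775%.
Rounded: 58.92%.

58.92%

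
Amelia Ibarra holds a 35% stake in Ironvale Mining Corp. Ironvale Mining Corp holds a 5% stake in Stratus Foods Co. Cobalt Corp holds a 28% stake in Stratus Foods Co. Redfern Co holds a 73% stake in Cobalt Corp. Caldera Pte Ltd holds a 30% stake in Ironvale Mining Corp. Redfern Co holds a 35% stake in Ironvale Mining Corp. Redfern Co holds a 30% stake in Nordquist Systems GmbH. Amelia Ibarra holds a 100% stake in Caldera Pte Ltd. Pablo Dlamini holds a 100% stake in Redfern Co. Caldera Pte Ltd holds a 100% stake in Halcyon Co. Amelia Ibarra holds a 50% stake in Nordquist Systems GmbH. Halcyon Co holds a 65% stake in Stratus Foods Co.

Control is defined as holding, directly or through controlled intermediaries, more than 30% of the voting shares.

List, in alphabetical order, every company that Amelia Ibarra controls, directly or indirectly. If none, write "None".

Amelia holds 100% of Caldera, so Amelia controls Caldera.
Caldera holds 100% of Halcyon, so Amelia controls Halcyon.
Amelia and Caldera together hold 35% + 30% = 65% of Ironvale, so Amelia controls Ironvale.
Amelia holds 50% of Nordquist, so Amelia controls Nordquist.
Halcyon and Ironvale together hold 65% + 5% = 70% of Stratus, so Amelia controls Stratus.
No other company's threshold is met.

Caldera Pte Ltd, Halcyon Co, Ironvale Mining Corp, Nordquist Systems GmbH, Stratus Foods Co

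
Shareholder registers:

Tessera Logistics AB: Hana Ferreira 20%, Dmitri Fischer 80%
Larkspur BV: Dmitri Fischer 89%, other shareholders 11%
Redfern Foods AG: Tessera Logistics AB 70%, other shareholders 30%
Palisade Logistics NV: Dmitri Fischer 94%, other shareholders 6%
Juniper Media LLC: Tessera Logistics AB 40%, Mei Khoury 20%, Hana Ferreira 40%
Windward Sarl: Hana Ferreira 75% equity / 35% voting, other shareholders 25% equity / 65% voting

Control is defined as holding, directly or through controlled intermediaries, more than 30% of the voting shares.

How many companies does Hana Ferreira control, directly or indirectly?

Hana holds 40% of Juniper, so Hana controls Juniper.
Hana holds 35% of Windward, so Hana controls Windward.
No other company's threshold is met.
Hana controls 2 companies.

2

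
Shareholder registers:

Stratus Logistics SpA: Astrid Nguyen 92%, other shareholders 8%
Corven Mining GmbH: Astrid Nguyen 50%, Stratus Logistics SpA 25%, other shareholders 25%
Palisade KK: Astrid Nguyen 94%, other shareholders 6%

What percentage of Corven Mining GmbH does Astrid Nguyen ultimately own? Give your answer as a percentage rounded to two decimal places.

Astrid reaches Corven along 2 paths.
Direct stake: 50% = 50%.
Via Stratus: 92% × 25% = 23%.
Total: 50% + 23% = 73%.
Rounded: 73.00%.

73.00%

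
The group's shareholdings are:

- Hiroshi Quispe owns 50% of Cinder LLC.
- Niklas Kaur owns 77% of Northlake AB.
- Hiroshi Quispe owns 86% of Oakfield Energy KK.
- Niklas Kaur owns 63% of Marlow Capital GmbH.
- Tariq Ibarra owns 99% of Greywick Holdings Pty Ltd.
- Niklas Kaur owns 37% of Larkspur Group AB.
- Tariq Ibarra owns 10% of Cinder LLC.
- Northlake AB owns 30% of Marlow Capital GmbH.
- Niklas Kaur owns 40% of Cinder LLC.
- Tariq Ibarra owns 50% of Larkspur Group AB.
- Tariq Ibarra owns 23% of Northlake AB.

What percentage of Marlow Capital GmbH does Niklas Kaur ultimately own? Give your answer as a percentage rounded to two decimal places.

86.10%

Niklas reaches Marlow along 2 paths.
Direct stake: 63% = 63%.
Via Northlake: 77% × 30% = 23.1%.
Total: 63% + 23.1% = 86.1%.
Rounded: 86.10%.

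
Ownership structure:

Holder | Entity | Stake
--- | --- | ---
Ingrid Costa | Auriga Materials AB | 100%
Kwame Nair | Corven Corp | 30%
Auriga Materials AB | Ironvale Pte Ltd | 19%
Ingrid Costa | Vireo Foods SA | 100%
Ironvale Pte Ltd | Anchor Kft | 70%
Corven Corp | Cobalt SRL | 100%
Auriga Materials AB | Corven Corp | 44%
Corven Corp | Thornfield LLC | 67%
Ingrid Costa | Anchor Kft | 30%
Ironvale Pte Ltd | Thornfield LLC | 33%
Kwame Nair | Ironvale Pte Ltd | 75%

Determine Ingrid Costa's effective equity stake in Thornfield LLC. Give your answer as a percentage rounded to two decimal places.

Ingrid reaches Thornfield along 2 paths.
Via Auriga → Ironvale: 100% × 19% × 33% = 6.27%.
Via Auriga → Corven: 100% × 44% × 67% = 29.48%.
Total: 6.27% + 29.48% = 35.75%.

35.75%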